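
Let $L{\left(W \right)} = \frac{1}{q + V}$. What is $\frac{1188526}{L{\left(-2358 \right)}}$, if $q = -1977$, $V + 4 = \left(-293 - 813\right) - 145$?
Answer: $-3841316032$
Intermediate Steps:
$V = -1255$ ($V = -4 - 1251 = -1255$)
$L{\left(W \right)} = - \frac{1}{3232}$ ($L{\left(W \right)} = \frac{1}{-1977 - 1255} = \frac{1}{-3232} = - \frac{1}{3232}$)
$\frac{1188526}{L{\left(-2358 \right)}} = \frac{1188526}{- \frac{1}{3232}} = 1188526 \left(-3232\right) = -3841316032$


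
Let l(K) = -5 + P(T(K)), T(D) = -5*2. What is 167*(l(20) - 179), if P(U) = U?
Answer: -32398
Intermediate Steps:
T(D) = -10
l(K) = -15 (l(K) = -5 - 10 = -15)
167*(l(20) - 179) = 167*(-15 - 179) = 167*(-194) = -32398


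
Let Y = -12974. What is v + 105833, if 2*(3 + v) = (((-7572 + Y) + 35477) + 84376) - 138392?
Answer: 172575/2 ≈ 86288.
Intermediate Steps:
v = -39091/2 (v = -3 + ((((-7572 - 12974) + 35477) + 84376) - 138392)/2 = -3 + (((-20546 + 35477) + 84376) - 138392)/2 = -3 + ((14931 + 84376) - 138392)/2 = -3 + (99307 - 138392)/2 = -3 + (½)*(-39085) = -3 - 39085/2 = -39091/2 ≈ -19546.)
v + 105833 = -39091/2 + 105833 = 172575/2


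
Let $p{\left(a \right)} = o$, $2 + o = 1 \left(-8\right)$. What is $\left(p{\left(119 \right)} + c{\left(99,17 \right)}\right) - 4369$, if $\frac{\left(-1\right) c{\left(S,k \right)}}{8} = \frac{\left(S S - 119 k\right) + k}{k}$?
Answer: $- \frac{136803}{17} \approx -8047.2$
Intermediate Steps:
$o = -10$ ($o = -2 + 1 \left(-8\right) = -2 - 8 = -10$)
$p{\left(a \right)} = -10$
$c{\left(S,k \right)} = - \frac{8 \left(S^{2} - 118 k\right)}{k}$ ($c{\left(S,k \right)} = - 8 \frac{\left(S S - 119 k\right) + k}{k} = - 8 \frac{\left(S^{2} - 119 k\right) + k}{k} = - 8 \frac{S^{2} - 118 k}{k} = - \frac{8 \left(S^{2} - 118 k\right)}{k}$)
$\left(p{\left(119 \right)} + c{\left(99,17 \right)}\right) - 4369 = \left(-10 + \left(944 - \frac{8 \cdot 99^{2}}{17}\right)\right) - 4369 = \left(-10 + \left(944 - 78408 \cdot \frac{1}{17}\right)\right) - 4369 = \left(-10 + \left(944 - \frac{78408}{17}\right)\right) - 4369 = \left(-10 - \frac{62360}{17}\right) - 4369 = - \frac{62530}{17} - 4369 = - \frac{136803}{17}$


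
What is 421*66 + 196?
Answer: 27982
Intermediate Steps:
421*66 + 196 = 27786 + 196 = 27982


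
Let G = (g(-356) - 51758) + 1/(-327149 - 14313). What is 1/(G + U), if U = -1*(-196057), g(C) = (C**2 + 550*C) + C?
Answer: 341462/25568333097 ≈ 1.3355e-5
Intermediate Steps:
g(C) = C**2 + 551*C
G = -41377682237/341462 (G = (-356*(551 - 356) - 51758) + 1/(-327149 - 14313) = (-356*195 - 51758) + 1/(-341462) = (-69420 - 51758) - 1/341462 = -121178 - 1/341462 = -41377682237/341462 ≈ -1.2118e+5)
U = 196057
1/(G + U) = 1/(-41377682237/341462 + 196057) = 1/(25568333097/341462) = 341462/25568333097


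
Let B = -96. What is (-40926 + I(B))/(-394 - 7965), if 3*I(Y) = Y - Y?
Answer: 40926/8359 ≈ 4.8960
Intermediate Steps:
I(Y) = 0 (I(Y) = (Y - Y)/3 = (⅓)*0 = 0)
(-40926 + I(B))/(-394 - 7965) = (-40926 + 0)/(-394 - 7965) = -40926/(-8359) = -40926*(-1/8359) = 40926/8359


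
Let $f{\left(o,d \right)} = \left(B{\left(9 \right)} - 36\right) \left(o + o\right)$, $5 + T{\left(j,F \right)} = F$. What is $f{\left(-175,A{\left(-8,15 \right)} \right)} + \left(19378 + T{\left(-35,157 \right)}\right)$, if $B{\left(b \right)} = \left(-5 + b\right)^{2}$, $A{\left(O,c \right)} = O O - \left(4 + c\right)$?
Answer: $26530$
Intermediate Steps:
$T{\left(j,F \right)} = -5 + F$
$A{\left(O,c \right)} = -4 + O^{2} - c$ ($A{\left(O,c \right)} = O^{2} - \left(4 + c\right) = -4 + O^{2} - c$)
$f{\left(o,d \right)} = - 40 o$ ($f{\left(o,d \right)} = \left(\left(-5 + 9\right)^{2} - 36\right) \left(o + o\right) = \left(4^{2} - 36\right) 2 o = \left(16 - 36\right) 2 o = - 20 \cdot 2 o = - 40 o$)
$f{\left(-175,A{\left(-8,15 \right)} \right)} + \left(19378 + T{\left(-35,157 \right)}\right) = \left(-40\right) \left(-175\right) + \left(19378 + \left(-5 + 157\right)\right) = 7000 + \left(19378 + 152\right) = 7000 + 19530 = 26530$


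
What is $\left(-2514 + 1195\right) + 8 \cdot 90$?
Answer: $-599$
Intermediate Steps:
$\left(-2514 + 1195\right) + 8 \cdot 90 = -1319 + 720 = -599$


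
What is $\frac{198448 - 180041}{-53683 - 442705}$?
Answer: $- \frac{18407}{496388} \approx -0.037082$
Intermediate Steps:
$\frac{198448 - 180041}{-53683 - 442705} = \frac{18407}{-496388} = 18407 \left(- \frac{1}{496388}\right) = - \frac{18407}{496388}$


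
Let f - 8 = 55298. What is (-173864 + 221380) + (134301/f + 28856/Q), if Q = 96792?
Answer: 31797027218245/669147294 ≈ 47519.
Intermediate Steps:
f = 55306 (f = 8 + 55298 = 55306)
(-173864 + 221380) + (134301/f + 28856/Q) = (-173864 + 221380) + (134301/55306 + 28856/96792) = 47516 + (134301*(1/55306) + 28856*(1/96792)) = 47516 + (134301/55306 + 3607/12099) = 47516 + 1824396541/669147294 = 31797027218245/669147294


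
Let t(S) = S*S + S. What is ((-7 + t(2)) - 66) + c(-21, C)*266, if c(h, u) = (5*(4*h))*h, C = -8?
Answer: 2346053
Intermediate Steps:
t(S) = S + S**2 (t(S) = S**2 + S = S + S**2)
c(h, u) = 20*h**2 (c(h, u) = (20*h)*h = 20*h**2)
((-7 + t(2)) - 66) + c(-21, C)*266 = ((-7 + 2*(1 + 2)) - 66) + (20*(-21)**2)*266 = ((-7 + 2*3) - 66) + (20*441)*266 = ((-7 + 6) - 66) + 8820*266 = (-1 - 66) + 2346120 = -67 + 2346120 = 2346053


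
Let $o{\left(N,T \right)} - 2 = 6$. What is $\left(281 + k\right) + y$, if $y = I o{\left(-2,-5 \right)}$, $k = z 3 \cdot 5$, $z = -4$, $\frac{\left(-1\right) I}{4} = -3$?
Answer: $317$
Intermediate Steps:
$I = 12$ ($I = \left(-4\right) \left(-3\right) = 12$)
$o{\left(N,T \right)} = 8$ ($o{\left(N,T \right)} = 2 + 6 = 8$)
$k = -60$ ($k = \left(-4\right) 3 \cdot 5 = \left(-12\right) 5 = -60$)
$y = 96$ ($y = 12 \cdot 8 = 96$)
$\left(281 + k\right) + y = \left(281 - 60\right) + 96 = 221 + 96 = 317$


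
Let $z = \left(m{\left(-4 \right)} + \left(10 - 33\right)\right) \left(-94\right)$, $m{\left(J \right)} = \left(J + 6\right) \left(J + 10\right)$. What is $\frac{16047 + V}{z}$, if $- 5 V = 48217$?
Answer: $\frac{16009}{2585} \approx 6.193$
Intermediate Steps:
$V = - \frac{48217}{5}$ ($V = \left(- \frac{1}{5}\right) 48217 = - \frac{48217}{5} \approx -9643.4$)
$m{\left(J \right)} = \left(6 + J\right) \left(10 + J\right)$
$z = 1034$ ($z = \left(\left(60 + \left(-4\right)^{2} + 16 \left(-4\right)\right) + \left(10 - 33\right)\right) \left(-94\right) = \left(\left(60 + 16 - 64\right) + \left(10 - 33\right)\right) \left(-94\right) = \left(12 - 23\right) \left(-94\right) = \left(-11\right) \left(-94\right) = 1034$)
$\frac{16047 + V}{z} = \frac{16047 - \frac{48217}{5}}{1034} = \frac{32018}{5} \cdot \frac{1}{1034} = \frac{16009}{2585}$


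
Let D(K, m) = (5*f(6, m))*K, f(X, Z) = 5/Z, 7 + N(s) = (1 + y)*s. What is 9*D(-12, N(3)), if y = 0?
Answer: 675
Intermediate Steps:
N(s) = -7 + s (N(s) = -7 + (1 + 0)*s = -7 + 1*s = -7 + s)
D(K, m) = 25*K/m (D(K, m) = (5*(5/m))*K = (25/m)*K = 25*K/m)
9*D(-12, N(3)) = 9*(25*(-12)/(-7 + 3)) = 9*(25*(-12)/(-4)) = 9*(25*(-12)*(-¼)) = 9*75 = 675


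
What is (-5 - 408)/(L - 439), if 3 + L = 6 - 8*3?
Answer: 413/460 ≈ 0.89783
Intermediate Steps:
L = -21 (L = -3 + (6 - 8*3) = -3 + (6 - 24) = -3 - 18 = -21)
(-5 - 408)/(L - 439) = (-5 - 408)/(-21 - 439) = -413/(-460) = -413*(-1/460) = 413/460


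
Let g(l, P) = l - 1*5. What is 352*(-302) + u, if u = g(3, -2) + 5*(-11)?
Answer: -106361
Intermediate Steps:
g(l, P) = -5 + l (g(l, P) = l - 5 = -5 + l)
u = -57 (u = (-5 + 3) + 5*(-11) = -2 - 55 = -57)
352*(-302) + u = 352*(-302) - 57 = -106304 - 57 = -106361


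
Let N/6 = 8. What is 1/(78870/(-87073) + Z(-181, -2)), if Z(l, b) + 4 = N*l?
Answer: -87073/756917386 ≈ -0.00011504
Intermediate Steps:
N = 48 (N = 6*8 = 48)
Z(l, b) = -4 + 48*l
1/(78870/(-87073) + Z(-181, -2)) = 1/(78870/(-87073) + (-4 + 48*(-181))) = 1/(78870*(-1/87073) + (-4 - 8688)) = 1/(-78870/87073 - 8692) = 1/(-756917386/87073) = -87073/756917386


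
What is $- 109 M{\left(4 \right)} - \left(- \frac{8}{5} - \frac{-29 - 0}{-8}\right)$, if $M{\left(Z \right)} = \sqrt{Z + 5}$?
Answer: $- \frac{12871}{40} \approx -321.77$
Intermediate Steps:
$M{\left(Z \right)} = \sqrt{5 + Z}$
$- 109 M{\left(4 \right)} - \left(- \frac{8}{5} - \frac{-29 - 0}{-8}\right) = - 109 \sqrt{5 + 4} - \left(- \frac{8}{5} - \frac{-29 - 0}{-8}\right) = - 109 \sqrt{9} - \left(- \frac{8}{5} - \left(-29 + 0\right) \left(- \frac{1}{8}\right)\right) = \left(-109\right) 3 + \left(\frac{8}{5} - - \frac{29}{8}\right) = -327 + \left(\frac{8}{5} + \frac{29}{8}\right) = -327 + \frac{209}{40} = - \frac{12871}{40}$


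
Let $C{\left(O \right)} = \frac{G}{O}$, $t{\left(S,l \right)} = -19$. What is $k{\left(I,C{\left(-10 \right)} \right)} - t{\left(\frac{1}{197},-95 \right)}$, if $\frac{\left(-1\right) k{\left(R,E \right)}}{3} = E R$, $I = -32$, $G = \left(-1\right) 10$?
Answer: $115$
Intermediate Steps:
$G = -10$
$C{\left(O \right)} = - \frac{10}{O}$
$k{\left(R,E \right)} = - 3 E R$
$k{\left(I,C{\left(-10 \right)} \right)} - t{\left(\frac{1}{197},-95 \right)} = \left(-3\right) \left(- \frac{10}{-10}\right) \left(-32\right) - -19 = \left(-3\right) \left(\left(-10\right) \left(- \frac{1}{10}\right)\right) \left(-32\right) + 19 = \left(-3\right) 1 \left(-32\right) + 19 = 96 + 19 = 115$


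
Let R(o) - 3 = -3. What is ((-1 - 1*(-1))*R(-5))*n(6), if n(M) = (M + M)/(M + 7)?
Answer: 0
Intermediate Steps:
R(o) = 0 (R(o) = 3 - 3 = 0)
n(M) = 2*M/(7 + M) (n(M) = (2*M)/(7 + M) = 2*M/(7 + M))
((-1 - 1*(-1))*R(-5))*n(6) = ((-1 - 1*(-1))*0)*(2*6/(7 + 6)) = ((-1 + 1)*0)*(2*6/13) = (0*0)*(2*6*(1/13)) = 0*(12/13) = 0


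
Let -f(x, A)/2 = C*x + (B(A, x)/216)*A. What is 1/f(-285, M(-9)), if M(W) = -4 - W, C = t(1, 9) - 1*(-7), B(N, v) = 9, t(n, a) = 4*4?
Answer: 12/157315 ≈ 7.6280e-5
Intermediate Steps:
t(n, a) = 16
C = 23 (C = 16 - 1*(-7) = 16 + 7 = 23)
f(x, A) = -46*x - A/12 (f(x, A) = -2*(23*x + (9/216)*A) = -2*(23*x + (9*(1/216))*A) = -2*(23*x + A/24) = -46*x - A/12)
1/f(-285, M(-9)) = 1/(-46*(-285) - (-4 - 1*(-9))/12) = 1/(13110 - (-4 + 9)/12) = 1/(13110 - 1/12*5) = 1/(13110 - 5/12) = 1/(157315/12) = 12/157315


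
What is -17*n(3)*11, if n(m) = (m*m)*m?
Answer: -5049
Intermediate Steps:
n(m) = m³ (n(m) = m²*m = m³)
-17*n(3)*11 = -17*3³*11 = -17*27*11 = -459*11 = -5049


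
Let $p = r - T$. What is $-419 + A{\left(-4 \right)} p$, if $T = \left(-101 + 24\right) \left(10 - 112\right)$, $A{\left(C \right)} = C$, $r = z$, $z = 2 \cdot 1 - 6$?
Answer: $31013$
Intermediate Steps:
$z = -4$ ($z = 2 - 6 = -4$)
$r = -4$
$T = 7854$ ($T = \left(-77\right) \left(-102\right) = 7854$)
$p = -7858$ ($p = -4 - 7854 = -7858$)
$-419 + A{\left(-4 \right)} p = -419 - -31432 = -419 + 31432 = 31013$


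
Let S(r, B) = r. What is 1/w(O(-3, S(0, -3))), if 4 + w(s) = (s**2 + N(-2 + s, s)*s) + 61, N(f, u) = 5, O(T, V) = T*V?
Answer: 1/57 ≈ 0.017544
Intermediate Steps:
w(s) = 57 + s**2 + 5*s (w(s) = -4 + ((s**2 + 5*s) + 61) = -4 + (61 + s**2 + 5*s) = 57 + s**2 + 5*s)
1/w(O(-3, S(0, -3))) = 1/(57 + (-3*0)**2 + 5*(-3*0)) = 1/(57 + 0**2 + 5*0) = 1/(57 + 0 + 0) = 1/57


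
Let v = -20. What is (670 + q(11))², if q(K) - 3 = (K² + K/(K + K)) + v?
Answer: 2399401/4 ≈ 5.9985e+5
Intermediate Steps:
q(K) = -33/2 + K² (q(K) = 3 + ((K² + K/(K + K)) - 20) = 3 + ((K² + K/((2*K))) - 20) = 3 + ((K² + (1/(2*K))*K) - 20) = 3 + ((K² + ½) - 20) = 3 + ((½ + K²) - 20) = 3 + (-39/2 + K²) = -33/2 + K²)
(670 + q(11))² = (670 + (-33/2 + 11²))² = (670 + (-33/2 + 121))² = (670 + 209/2)² = (1549/2)² = 2399401/4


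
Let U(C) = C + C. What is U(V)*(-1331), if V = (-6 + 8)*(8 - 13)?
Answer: 26620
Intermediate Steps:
V = -10 (V = 2*(-5) = -10)
U(C) = 2*C
U(V)*(-1331) = (2*(-10))*(-1331) = -20*(-1331) = 26620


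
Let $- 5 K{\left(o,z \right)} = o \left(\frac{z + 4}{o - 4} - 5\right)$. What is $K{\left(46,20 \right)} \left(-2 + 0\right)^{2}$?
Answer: $\frac{5704}{35} \approx 162.97$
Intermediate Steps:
$K{\left(o,z \right)} = - \frac{o \left(-5 + \frac{4 + z}{-4 + o}\right)}{5}$ ($K{\left(o,z \right)} = - \frac{o \left(\frac{z + 4}{o - 4} - 5\right)}{5} = - \frac{o \left(\frac{4 + z}{-4 + o} - 5\right)}{5} = - \frac{o \left(-5 + \frac{4 + z}{-4 + o}\right)}{5}$)
$K{\left(46,20 \right)} \left(-2 + 0\right)^{2} = \frac{1}{5} \cdot 46 \frac{1}{-4 + 46} \left(-24 - 20 + 5 \cdot 46\right) \left(-2 + 0\right)^{2} = \frac{1}{5} \cdot 46 \cdot \frac{1}{42} \left(-24 - 20 + 230\right) \left(-2\right)^{2} = \frac{1}{5} \cdot 46 \cdot \frac{1}{42} \cdot 186 \cdot 4 = \frac{1426}{35} \cdot 4 = \frac{5704}{35}$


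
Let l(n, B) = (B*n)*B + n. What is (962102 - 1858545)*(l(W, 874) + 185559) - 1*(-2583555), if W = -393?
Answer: 268949129994741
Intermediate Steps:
l(n, B) = n + n*B² (l(n, B) = n*B² + n = n + n*B²)
(962102 - 1858545)*(l(W, 874) + 185559) - 1*(-2583555) = (962102 - 1858545)*(-393*(1 + 874²) + 185559) - 1*(-2583555) = -896443*(-393*(1 + 763876) + 185559) + 2583555 = -896443*(-393*763877 + 185559) + 2583555 = -896443*(-300203661 + 185559) + 2583555 = -896443*(-300018102) + 2583555 = 268949127411186 + 2583555 = 268949129994741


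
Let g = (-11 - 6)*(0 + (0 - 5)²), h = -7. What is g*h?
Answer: 2975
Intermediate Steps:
g = -425 (g = -17*(0 + (-5)²) = -17*(0 + 25) = -17*25 = -425)
g*h = -425*(-7) = 2975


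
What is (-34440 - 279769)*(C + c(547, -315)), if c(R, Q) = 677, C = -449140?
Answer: 140911110767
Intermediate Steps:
(-34440 - 279769)*(C + c(547, -315)) = (-34440 - 279769)*(-449140 + 677) = -314209*(-448463) = 140911110767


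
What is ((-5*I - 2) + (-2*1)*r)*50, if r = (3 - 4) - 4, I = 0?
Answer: 400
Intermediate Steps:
r = -5 (r = -1 - 4 = -5)
((-5*I - 2) + (-2*1)*r)*50 = ((-5*0 - 2) - 2*1*(-5))*50 = ((0 - 2) - 2*(-5))*50 = (-2 + 10)*50 = 8*50 = 400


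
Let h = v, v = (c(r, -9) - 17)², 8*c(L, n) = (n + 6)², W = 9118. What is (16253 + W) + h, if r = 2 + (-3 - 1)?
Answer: 1639873/64 ≈ 25623.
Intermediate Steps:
r = -2 (r = 2 - 4 = -2)
c(L, n) = (6 + n)²/8 (c(L, n) = (n + 6)²/8 = (6 + n)²/8)
v = 16129/64 (v = ((6 - 9)²/8 - 17)² = ((⅛)*(-3)² - 17)² = ((⅛)*9 - 17)² = (9/8 - 17)² = (-127/8)² = 16129/64 ≈ 252.02)
h = 16129/64 ≈ 252.02
(16253 + W) + h = (16253 + 9118) + 16129/64 = 25371 + 16129/64 = 1639873/64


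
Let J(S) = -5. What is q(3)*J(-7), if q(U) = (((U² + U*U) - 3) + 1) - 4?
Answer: -60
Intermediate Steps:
q(U) = -6 + 2*U² (q(U) = (((U² + U²) - 3) + 1) - 4 = ((2*U² - 3) + 1) - 4 = ((-3 + 2*U²) + 1) - 4 = (-2 + 2*U²) - 4 = -6 + 2*U²)
q(3)*J(-7) = (-6 + 2*3²)*(-5) = (-6 + 2*9)*(-5) = (-6 + 18)*(-5) = 12*(-5) = -60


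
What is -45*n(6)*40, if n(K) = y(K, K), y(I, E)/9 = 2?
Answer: -32400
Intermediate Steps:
y(I, E) = 18 (y(I, E) = 9*2 = 18)
n(K) = 18
-45*n(6)*40 = -45*18*40 = -810*40 = -32400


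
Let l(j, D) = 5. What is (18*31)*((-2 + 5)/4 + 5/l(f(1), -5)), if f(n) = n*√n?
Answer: 1953/2 ≈ 976.50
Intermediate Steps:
f(n) = n^(3/2)
(18*31)*((-2 + 5)/4 + 5/l(f(1), -5)) = (18*31)*((-2 + 5)/4 + 5/5) = 558*(3*(¼) + 5*(⅕)) = 558*(¾ + 1) = 558*(7/4) = 1953/2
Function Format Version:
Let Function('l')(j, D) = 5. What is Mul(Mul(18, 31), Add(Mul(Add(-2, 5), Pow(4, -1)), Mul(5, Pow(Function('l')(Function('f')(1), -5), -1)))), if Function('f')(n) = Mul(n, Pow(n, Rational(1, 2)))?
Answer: Rational(1953, 2) ≈ 976.50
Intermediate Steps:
Function('f')(n) = Pow(n, Rational(3, 2))
Mul(Mul(18, 31), Add(Mul(Add(-2, 5), Pow(4, -1)), Mul(5, Pow(Function('l')(Function('f')(1), -5), -1)))) = Mul(Mul(18, 31), Add(Mul(Add(-2, 5), Pow(4, -1)), Mul(5, Pow(5, -1)))) = Mul(558, Add(Mul(3, Rational(1, 4)), Mul(5, Rational(1, 5)))) = Mul(558, Add(Rational(3, 4), 1)) = Mul(558, Rational(7, 4)) = Rational(1953, 2)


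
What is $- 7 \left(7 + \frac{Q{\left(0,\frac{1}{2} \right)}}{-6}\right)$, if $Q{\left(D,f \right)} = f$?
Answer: $- \frac{581}{12} \approx -48.417$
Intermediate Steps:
$- 7 \left(7 + \frac{Q{\left(0,\frac{1}{2} \right)}}{-6}\right) = - 7 \left(7 + \frac{1}{2 \left(-6\right)}\right) = - 7 \left(7 + \frac{1}{2} \left(- \frac{1}{6}\right)\right) = - 7 \left(7 - \frac{1}{12}\right) = \left(-7\right) \frac{83}{12} = - \frac{581}{12}$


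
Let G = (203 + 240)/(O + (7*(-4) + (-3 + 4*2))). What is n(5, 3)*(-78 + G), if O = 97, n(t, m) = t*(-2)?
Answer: 26645/37 ≈ 720.13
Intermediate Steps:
n(t, m) = -2*t
G = 443/74 (G = (203 + 240)/(97 + (7*(-4) + (-3 + 4*2))) = 443/(97 + (-28 + (-3 + 8))) = 443/(97 + (-28 + 5)) = 443/(97 - 23) = 443/74 ≈ 5.9865)
n(5, 3)*(-78 + G) = (-2*5)*(-78 + 443/74) = -10*(-5329/74) = 26645/37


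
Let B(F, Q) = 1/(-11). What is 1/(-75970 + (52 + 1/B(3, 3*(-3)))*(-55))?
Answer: -1/78225 ≈ -1.2784e-5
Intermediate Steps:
B(F, Q) = -1/11
1/(-75970 + (52 + 1/B(3, 3*(-3)))*(-55)) = 1/(-75970 + (52 + 1/(-1/11))*(-55)) = 1/(-75970 + (52 - 11)*(-55)) = 1/(-75970 + 41*(-55)) = 1/(-75970 - 2255) = 1/(-78225) = -1/78225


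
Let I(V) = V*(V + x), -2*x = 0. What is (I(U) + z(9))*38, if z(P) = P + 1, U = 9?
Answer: 3458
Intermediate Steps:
x = 0 (x = -½*0 = 0)
z(P) = 1 + P
I(V) = V² (I(V) = V*(V + 0) = V*V = V²)
(I(U) + z(9))*38 = (9² + (1 + 9))*38 = (81 + 10)*38 = 91*38 = 3458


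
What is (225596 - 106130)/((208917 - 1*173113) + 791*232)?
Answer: 59733/109658 ≈ 0.54472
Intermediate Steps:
(225596 - 106130)/((208917 - 1*173113) + 791*232) = 119466/((208917 - 173113) + 183512) = 119466/(35804 + 183512) = 119466/219316 = 119466*(1/219316) = 59733/109658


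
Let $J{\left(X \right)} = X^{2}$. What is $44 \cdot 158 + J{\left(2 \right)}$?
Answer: $6956$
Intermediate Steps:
$44 \cdot 158 + J{\left(2 \right)} = 44 \cdot 158 + 2^{2} = 6952 + 4 = 6956$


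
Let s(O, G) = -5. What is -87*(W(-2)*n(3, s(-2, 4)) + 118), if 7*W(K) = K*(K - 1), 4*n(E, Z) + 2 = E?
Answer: -143985/14 ≈ -10285.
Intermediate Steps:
n(E, Z) = -½ + E/4
W(K) = K*(-1 + K)/7 (W(K) = (K*(K - 1))/7 = (K*(-1 + K))/7 = K*(-1 + K)/7)
-87*(W(-2)*n(3, s(-2, 4)) + 118) = -87*(((⅐)*(-2)*(-1 - 2))*(-½ + (¼)*3) + 118) = -87*(((⅐)*(-2)*(-3))*(-½ + ¾) + 118) = -87*((6/7)*(¼) + 118) = -87*(3/14 + 118) = -87*1655/14 = -143985/14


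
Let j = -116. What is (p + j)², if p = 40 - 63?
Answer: 19321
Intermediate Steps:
p = -23
(p + j)² = (-23 - 116)² = (-139)² = 19321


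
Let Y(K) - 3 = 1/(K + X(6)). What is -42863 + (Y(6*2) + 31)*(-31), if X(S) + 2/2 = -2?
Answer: -395284/9 ≈ -43920.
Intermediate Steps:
X(S) = -3 (X(S) = -1 - 2 = -3)
Y(K) = 3 + 1/(-3 + K) (Y(K) = 3 + 1/(K - 3) = 3 + 1/(-3 + K))
-42863 + (Y(6*2) + 31)*(-31) = -42863 + ((-8 + 3*(6*2))/(-3 + 6*2) + 31)*(-31) = -42863 + ((-8 + 3*12)/(-3 + 12) + 31)*(-31) = -42863 + ((-8 + 36)/9 + 31)*(-31) = -42863 + ((⅑)*28 + 31)*(-31) = -42863 + (28/9 + 31)*(-31) = -42863 + (307/9)*(-31) = -42863 - 9517/9 = -395284/9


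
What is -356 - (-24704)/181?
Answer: -39732/181 ≈ -219.51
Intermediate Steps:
-356 - (-24704)/181 = -356 - 193*(-128/181) = -356 + 24704/181 = -39732/181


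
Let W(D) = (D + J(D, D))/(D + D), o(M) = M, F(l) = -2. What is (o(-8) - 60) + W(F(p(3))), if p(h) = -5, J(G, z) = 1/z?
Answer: -539/8 ≈ -67.375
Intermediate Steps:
W(D) = (D + 1/D)/(2*D) (W(D) = (D + 1/D)/(D + D) = (D + 1/D)/((2*D)) = (D + 1/D)*(1/(2*D)) = (D + 1/D)/(2*D))
(o(-8) - 60) + W(F(p(3))) = (-8 - 60) + (½)*(1 + (-2)²)/(-2)² = -68 + (½)*(¼)*(1 + 4) = -68 + (½)*(¼)*5 = -68 + 5/8 = -539/8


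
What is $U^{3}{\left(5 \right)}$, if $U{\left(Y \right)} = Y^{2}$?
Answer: $15625$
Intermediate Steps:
$U^{3}{\left(5 \right)} = \left(5^{2}\right)^{3} = 25^{3} = 15625$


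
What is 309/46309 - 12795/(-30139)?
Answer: 601836606/1395706951 ≈ 0.43121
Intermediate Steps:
309/46309 - 12795/(-30139) = 309*(1/46309) - 12795*(-1/30139) = 309/46309 + 12795/30139 = 601836606/1395706951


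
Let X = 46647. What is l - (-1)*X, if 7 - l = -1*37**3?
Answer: 97307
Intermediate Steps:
l = 50660 (l = 7 - (-1)*37**3 = 7 - (-1)*50653 = 7 - 1*(-50653) = 7 + 50653 = 50660)
l - (-1)*X = 50660 - (-1)*46647 = 50660 - 1*(-46647) = 50660 + 46647 = 97307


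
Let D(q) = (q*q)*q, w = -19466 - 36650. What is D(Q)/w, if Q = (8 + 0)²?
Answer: -65536/14029 ≈ -4.6715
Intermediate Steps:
w = -56116
Q = 64 (Q = 8² = 64)
D(q) = q³ (D(q) = q²*q = q³)
D(Q)/w = 64³/(-56116) = 262144*(-1/56116) = -65536/14029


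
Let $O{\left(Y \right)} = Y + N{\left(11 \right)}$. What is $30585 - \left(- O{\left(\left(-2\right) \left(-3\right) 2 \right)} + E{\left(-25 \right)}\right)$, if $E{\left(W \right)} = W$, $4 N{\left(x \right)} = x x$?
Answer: $\frac{122609}{4} \approx 30652.0$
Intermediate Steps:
$N{\left(x \right)} = \frac{x^{2}}{4}$ ($N{\left(x \right)} = \frac{x x}{4} = \frac{x^{2}}{4}$)
$O{\left(Y \right)} = \frac{121}{4} + Y$ ($O{\left(Y \right)} = Y + \frac{11^{2}}{4} = Y + \frac{1}{4} \cdot 121 = Y + \frac{121}{4} = \frac{121}{4} + Y$)
$30585 - \left(- O{\left(\left(-2\right) \left(-3\right) 2 \right)} + E{\left(-25 \right)}\right) = 30585 + \left(\left(\frac{121}{4} + \left(-2\right) \left(-3\right) 2\right) - -25\right) = 30585 + \left(\left(\frac{121}{4} + 6 \cdot 2\right) + 25\right) = 30585 + \left(\left(\frac{121}{4} + 12\right) + 25\right) = 30585 + \left(\frac{169}{4} + 25\right) = 30585 + \frac{269}{4} = \frac{122609}{4}$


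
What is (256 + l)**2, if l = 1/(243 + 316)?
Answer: 20479041025/312481 ≈ 65537.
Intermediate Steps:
l = 1/559 ≈ 0.0017889
(256 + l)**2 = (256 + 1/559)**2 = (143105/559)**2 = 20479041025/312481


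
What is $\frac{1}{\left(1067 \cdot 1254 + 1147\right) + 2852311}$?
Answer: $\frac{1}{4191476} \approx 2.3858 \cdot 10^{-7}$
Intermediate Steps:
$\frac{1}{\left(1067 \cdot 1254 + 1147\right) + 2852311} = \frac{1}{\left(1338018 + 1147\right) + 2852311} = \frac{1}{1339165 + 2852311} = \frac{1}{4191476}$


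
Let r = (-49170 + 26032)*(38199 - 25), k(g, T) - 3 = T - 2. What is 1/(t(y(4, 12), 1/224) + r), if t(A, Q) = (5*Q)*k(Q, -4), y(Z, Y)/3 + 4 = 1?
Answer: -224/197852482703 ≈ -1.1322e-9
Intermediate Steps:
y(Z, Y) = -9 (y(Z, Y) = -12 + 3*1 = -12 + 3 = -9)
k(g, T) = 1 + T (k(g, T) = 3 + (T - 2) = 3 + (-2 + T) = 1 + T)
t(A, Q) = -15*Q (t(A, Q) = (5*Q)*(1 - 4) = (5*Q)*(-3) = -15*Q)
r = -883270012 (r = -23138*38174 = -883270012)
1/(t(y(4, 12), 1/224) + r) = 1/(-15/224 - 883270012) = 1/(-197852482703/224) = -224/197852482703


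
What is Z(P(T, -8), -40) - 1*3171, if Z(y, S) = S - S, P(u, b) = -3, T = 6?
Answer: -3171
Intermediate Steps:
Z(y, S) = 0
Z(P(T, -8), -40) - 1*3171 = 0 - 1*3171 = 0 - 3171 = -3171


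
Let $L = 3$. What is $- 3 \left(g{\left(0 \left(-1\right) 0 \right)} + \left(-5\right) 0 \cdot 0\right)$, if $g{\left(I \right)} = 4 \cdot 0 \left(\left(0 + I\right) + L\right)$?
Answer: $0$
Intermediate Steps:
$g{\left(I \right)} = 0$ ($g{\left(I \right)} = 4 \cdot 0 \left(\left(0 + I\right) + 3\right) = 0 \left(I + 3\right) = 0 \left(3 + I\right) = 0$)
$- 3 \left(g{\left(0 \left(-1\right) 0 \right)} + \left(-5\right) 0 \cdot 0\right) = - 3 \left(0 + \left(-5\right) 0 \cdot 0\right) = - 3 \left(0 + 0 \cdot 0\right) = - 3 \left(0 + 0\right) = \left(-3\right) 0 = 0$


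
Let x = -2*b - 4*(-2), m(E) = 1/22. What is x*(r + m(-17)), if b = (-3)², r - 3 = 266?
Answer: -29595/11 ≈ -2690.5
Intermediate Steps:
r = 269 (r = 3 + 266 = 269)
b = 9
m(E) = 1/22
x = -10 (x = -2*9 - 4*(-2) = -18 + 8 = -10)
x*(r + m(-17)) = -10*(269 + 1/22) = -10*5919/22 = -29595/11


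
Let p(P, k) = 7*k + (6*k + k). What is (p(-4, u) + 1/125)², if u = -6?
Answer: 110229001/15625 ≈ 7054.7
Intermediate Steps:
p(P, k) = 14*k (p(P, k) = 7*k + 7*k = 14*k)
(p(-4, u) + 1/125)² = (14*(-6) + 1/125)² = (-84 + 1/125)² = (-10499/125)² = 110229001/15625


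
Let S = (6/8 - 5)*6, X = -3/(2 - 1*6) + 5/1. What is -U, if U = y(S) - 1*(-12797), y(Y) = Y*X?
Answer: -101203/8 ≈ -12650.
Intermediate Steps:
X = 23/4 (X = -3/(2 - 6) + 5*1 = -3/(-4) + 5 = -3*(-¼) + 5 = ¾ + 5 = 23/4 ≈ 5.7500)
S = -51/2 (S = (6*(⅛) - 5)*6 = (¾ - 5)*6 = -17/4*6 = -51/2 ≈ -25.500)
y(Y) = 23*Y/4 (y(Y) = Y*(23/4) = 23*Y/4)
U = 101203/8 (U = (23/4)*(-51/2) - 1*(-12797) = -1173/8 + 12797 = 101203/8 ≈ 12650.)
-U = -1*101203/8 = -101203/8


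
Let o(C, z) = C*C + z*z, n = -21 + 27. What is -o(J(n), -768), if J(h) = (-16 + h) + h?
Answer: -589840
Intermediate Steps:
n = 6
J(h) = -16 + 2*h
o(C, z) = C**2 + z**2
-o(J(n), -768) = -((-16 + 2*6)**2 + (-768)**2) = -((-16 + 12)**2 + 589824) = -((-4)**2 + 589824) = -(16 + 589824) = -1*589840 = -589840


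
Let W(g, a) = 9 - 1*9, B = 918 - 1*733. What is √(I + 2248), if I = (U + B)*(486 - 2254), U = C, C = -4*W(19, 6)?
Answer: 4*I*√20302 ≈ 569.94*I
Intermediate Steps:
B = 185 (B = 918 - 733 = 185)
W(g, a) = 0 (W(g, a) = 9 - 9 = 0)
C = 0 (C = -4*0 = 0)
U = 0
I = -327080 (I = (0 + 185)*(486 - 2254) = 185*(-1768) = -327080)
√(I + 2248) = √(-327080 + 2248) = √(-324832) = 4*I*√20302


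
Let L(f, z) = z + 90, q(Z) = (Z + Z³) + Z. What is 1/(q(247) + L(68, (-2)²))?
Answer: 1/15069811 ≈ 6.6358e-8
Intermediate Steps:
q(Z) = Z³ + 2*Z
L(f, z) = 90 + z
1/(q(247) + L(68, (-2)²)) = 1/(247*(2 + 247²) + (90 + (-2)²)) = 1/(247*(2 + 61009) + (90 + 4)) = 1/(247*61011 + 94) = 1/(15069717 + 94) = 1/15069811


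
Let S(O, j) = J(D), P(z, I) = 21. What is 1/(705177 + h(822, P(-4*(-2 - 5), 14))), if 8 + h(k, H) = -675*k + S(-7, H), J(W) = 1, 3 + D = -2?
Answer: 1/150320 ≈ 6.6525e-6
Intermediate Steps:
D = -5 (D = -3 - 2 = -5)
S(O, j) = 1
h(k, H) = -7 - 675*k (h(k, H) = -8 + (-675*k + 1) = -8 + (1 - 675*k) = -7 - 675*k)
1/(705177 + h(822, P(-4*(-2 - 5), 14))) = 1/(705177 + (-7 - 675*822)) = 1/(705177 + (-7 - 554850)) = 1/(705177 - 554857) = 1/150320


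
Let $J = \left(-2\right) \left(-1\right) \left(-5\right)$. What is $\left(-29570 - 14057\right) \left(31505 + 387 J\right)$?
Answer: $-1205632145$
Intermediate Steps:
$J = -10$ ($J = 2 \left(-5\right) = -10$)
$\left(-29570 - 14057\right) \left(31505 + 387 J\right) = \left(-29570 - 14057\right) \left(31505 + 387 \left(-10\right)\right) = - 43627 \left(31505 - 3870\right) = \left(-43627\right) 27635 = -1205632145$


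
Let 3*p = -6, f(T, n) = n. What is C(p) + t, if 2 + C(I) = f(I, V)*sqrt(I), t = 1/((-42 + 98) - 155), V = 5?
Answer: -199/99 + 5*I*sqrt(2) ≈ -2.0101 + 7.0711*I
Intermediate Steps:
p = -2 (p = (1/3)*(-6) = -2)
t = -1/99 (t = 1/(56 - 155) = 1/(-99) = -1/99 ≈ -0.010101)
C(I) = -2 + 5*sqrt(I)
C(p) + t = (-2 + 5*sqrt(-2)) - 1/99 = (-2 + 5*(I*sqrt(2))) - 1/99 = (-2 + 5*I*sqrt(2)) - 1/99 = -199/99 + 5*I*sqrt(2)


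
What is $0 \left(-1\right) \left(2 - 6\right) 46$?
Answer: $0$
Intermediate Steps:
$0 \left(-1\right) \left(2 - 6\right) 46 = 0 \left(2 - 6\right) 46 = 0 \left(-4\right) 46 = 0 \cdot 46 = 0$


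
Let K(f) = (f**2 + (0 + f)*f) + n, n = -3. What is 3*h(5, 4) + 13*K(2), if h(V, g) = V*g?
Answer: 125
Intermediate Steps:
K(f) = -3 + 2*f**2 (K(f) = (f**2 + (0 + f)*f) - 3 = (f**2 + f*f) - 3 = (f**2 + f**2) - 3 = 2*f**2 - 3 = -3 + 2*f**2)
3*h(5, 4) + 13*K(2) = 3*(5*4) + 13*(-3 + 2*2**2) = 3*20 + 13*(-3 + 2*4) = 60 + 13*(-3 + 8) = 60 + 13*5 = 60 + 65 = 125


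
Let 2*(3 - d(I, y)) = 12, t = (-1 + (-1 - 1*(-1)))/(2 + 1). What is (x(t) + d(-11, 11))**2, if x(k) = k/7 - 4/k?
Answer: 35344/441 ≈ 80.145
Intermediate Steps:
t = -1/3 (t = (-1 + (-1 + 1))/3 = (-1 + 0)*(1/3) = -1*1/3 = -1/3 ≈ -0.33333)
d(I, y) = -3 (d(I, y) = 3 - 1/2*12 = 3 - 6 = -3)
x(k) = -4/k + k/7 (x(k) = k*(1/7) - 4/k = k/7 - 4/k = -4/k + k/7)
(x(t) + d(-11, 11))**2 = ((-4/(-1/3) + (1/7)*(-1/3)) - 3)**2 = ((-4*(-3) - 1/21) - 3)**2 = ((12 - 1/21) - 3)**2 = (251/21 - 3)**2 = (188/21)**2 = 35344/441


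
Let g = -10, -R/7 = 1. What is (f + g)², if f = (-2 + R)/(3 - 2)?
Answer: 361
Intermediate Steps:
R = -7 (R = -7*1 = -7)
f = -9 (f = (-2 - 7)/(3 - 2) = -9/1 = -9*1 = -9)
(f + g)² = (-9 - 10)² = (-19)² = 361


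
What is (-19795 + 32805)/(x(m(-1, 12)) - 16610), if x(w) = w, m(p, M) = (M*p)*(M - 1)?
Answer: -6505/8371 ≈ -0.77709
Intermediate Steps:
m(p, M) = M*p*(-1 + M) (m(p, M) = (M*p)*(-1 + M) = M*p*(-1 + M))
(-19795 + 32805)/(x(m(-1, 12)) - 16610) = (-19795 + 32805)/(12*(-1)*(-1 + 12) - 16610) = 13010/(12*(-1)*11 - 16610) = 13010/(-132 - 16610) = 13010/(-16742) = 13010*(-1/16742) = -6505/8371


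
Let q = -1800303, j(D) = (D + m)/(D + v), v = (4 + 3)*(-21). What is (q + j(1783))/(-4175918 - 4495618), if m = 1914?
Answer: 2945292011/14186632896 ≈ 0.20761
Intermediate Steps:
v = -147 (v = 7*(-21) = -147)
j(D) = (1914 + D)/(-147 + D) (j(D) = (D + 1914)/(D - 147) = (1914 + D)/(-147 + D))
(q + j(1783))/(-4175918 - 4495618) = (-1800303 + (1914 + 1783)/(-147 + 1783))/(-4175918 - 4495618) = (-1800303 + 3697/1636)/(-8671536) = (-1800303 + (1/1636)*3697)*(-1/8671536) = (-1800303 + 3697/1636)*(-1/8671536) = -2945292011/1636*(-1/8671536) = 2945292011/14186632896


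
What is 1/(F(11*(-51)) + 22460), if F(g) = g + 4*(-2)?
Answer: 1/21891 ≈ 4.5681e-5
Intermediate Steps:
F(g) = -8 + g (F(g) = g - 8 = -8 + g)
1/(F(11*(-51)) + 22460) = 1/((-8 + 11*(-51)) + 22460) = 1/((-8 - 561) + 22460) = 1/(-569 + 22460) = 1/21891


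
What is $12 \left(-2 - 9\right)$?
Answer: $-132$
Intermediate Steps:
$12 \left(-2 - 9\right) = 12 \left(-11\right) = -132$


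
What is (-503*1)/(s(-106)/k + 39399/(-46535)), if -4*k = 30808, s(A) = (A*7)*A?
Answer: 90140761355/1981760959 ≈ 45.485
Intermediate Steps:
s(A) = 7*A**2 (s(A) = (7*A)*A = 7*A**2)
k = -7702 (k = -1/4*30808 = -7702)
(-503*1)/(s(-106)/k + 39399/(-46535)) = (-503*1)/((7*(-106)**2)/(-7702) + 39399/(-46535)) = -503/((7*11236)*(-1/7702) + 39399*(-1/46535)) = -503/(78652*(-1/7702) - 39399/46535) = -503/(-39326/3851 - 39399/46535) = -503/(-1981760959/179206285) = -503*(-179206285/1981760959) = 90140761355/1981760959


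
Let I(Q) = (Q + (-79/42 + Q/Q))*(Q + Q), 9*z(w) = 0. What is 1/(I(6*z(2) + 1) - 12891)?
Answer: -21/270706 ≈ -7.7575e-5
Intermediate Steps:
z(w) = 0 (z(w) = (⅑)*0 = 0)
I(Q) = 2*Q*(-37/42 + Q) (I(Q) = (Q + (-79*1/42 + 1))*(2*Q) = (Q + (-79/42 + 1))*(2*Q) = (Q - 37/42)*(2*Q) = (-37/42 + Q)*(2*Q) = 2*Q*(-37/42 + Q))
1/(I(6*z(2) + 1) - 12891) = 1/((6*0 + 1)*(-37 + 42*(6*0 + 1))/21 - 12891) = 1/((0 + 1)*(-37 + 42*(0 + 1))/21 - 12891) = 1/((1/21)*1*(-37 + 42*1) - 12891) = 1/((1/21)*1*(-37 + 42) - 12891) = 1/((1/21)*1*5 - 12891) = 1/(5/21 - 12891) = 1/(-270706/21) = -21/270706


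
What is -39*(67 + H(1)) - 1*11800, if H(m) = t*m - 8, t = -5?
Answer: -13906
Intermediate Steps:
H(m) = -8 - 5*m (H(m) = -5*m - 8 = -8 - 5*m)
-39*(67 + H(1)) - 1*11800 = -39*(67 + (-8 - 5*1)) - 1*11800 = -39*(67 + (-8 - 5)) - 11800 = -39*(67 - 13) - 11800 = -39*54 - 11800 = -2106 - 11800 = -13906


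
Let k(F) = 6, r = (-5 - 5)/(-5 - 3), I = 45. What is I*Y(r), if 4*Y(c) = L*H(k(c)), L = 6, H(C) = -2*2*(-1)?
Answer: 270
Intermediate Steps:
r = 5/4 (r = -10/(-8) = -10*(-1/8) = 5/4 ≈ 1.2500)
H(C) = 4 (H(C) = -4*(-1) = 4)
Y(c) = 6 (Y(c) = (6*4)/4 = (1/4)*24 = 6)
I*Y(r) = 45*6 = 270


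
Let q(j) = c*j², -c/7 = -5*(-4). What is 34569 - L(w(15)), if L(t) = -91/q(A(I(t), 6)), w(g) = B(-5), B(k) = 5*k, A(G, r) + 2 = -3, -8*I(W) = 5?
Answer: 17284487/500 ≈ 34569.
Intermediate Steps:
I(W) = -5/8 (I(W) = -⅛*5 = -5/8)
A(G, r) = -5 (A(G, r) = -2 - 3 = -5)
c = -140 (c = -(-35)*(-4) = -7*20 = -140)
w(g) = -25 (w(g) = 5*(-5) = -25)
q(j) = -140*j²
L(t) = 13/500 (L(t) = -91/((-140*(-5)²)) = -91/((-140*25)) = -91/(-3500) = -91*(-1/3500) = 13/500)
34569 - L(w(15)) = 34569 - 1*13/500 = 34569 - 13/500 = 17284487/500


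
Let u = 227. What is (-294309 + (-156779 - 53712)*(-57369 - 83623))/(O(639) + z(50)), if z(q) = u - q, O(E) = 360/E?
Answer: 2107084946173/12607 ≈ 1.6714e+8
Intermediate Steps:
z(q) = 227 - q
(-294309 + (-156779 - 53712)*(-57369 - 83623))/(O(639) + z(50)) = (-294309 + (-156779 - 53712)*(-57369 - 83623))/(360/639 + (227 - 1*50)) = (-294309 - 210491*(-140992))/(360*(1/639) + (227 - 50)) = (-294309 + 29677547072)/(40/71 + 177) = 29677252763/(12607/71) = 29677252763*(71/12607) = 2107084946173/12607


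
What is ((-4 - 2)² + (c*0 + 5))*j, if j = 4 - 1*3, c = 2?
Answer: 41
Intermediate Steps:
j = 1 (j = 4 - 3 = 1)
((-4 - 2)² + (c*0 + 5))*j = ((-4 - 2)² + (2*0 + 5))*1 = ((-6)² + (0 + 5))*1 = (36 + 5)*1 = 41*1 = 41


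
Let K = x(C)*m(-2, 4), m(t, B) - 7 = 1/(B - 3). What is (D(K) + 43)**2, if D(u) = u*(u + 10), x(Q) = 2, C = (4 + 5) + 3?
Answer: 210681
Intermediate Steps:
C = 12 (C = 9 + 3 = 12)
m(t, B) = 7 + 1/(-3 + B) (m(t, B) = 7 + 1/(B - 3) = 7 + 1/(-3 + B))
K = 16 (K = 2*((-20 + 7*4)/(-3 + 4)) = 2*((-20 + 28)/1) = 2*(1*8) = 2*8 = 16)
D(u) = u*(10 + u)
(D(K) + 43)**2 = (16*(10 + 16) + 43)**2 = (16*26 + 43)**2 = (416 + 43)**2 = 459**2 = 210681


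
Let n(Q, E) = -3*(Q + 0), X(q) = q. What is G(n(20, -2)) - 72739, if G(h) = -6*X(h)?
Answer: -72379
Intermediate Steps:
n(Q, E) = -3*Q
G(h) = -6*h
G(n(20, -2)) - 72739 = -(-18)*20 - 72739 = -6*(-60) - 72739 = 360 - 72739 = -72379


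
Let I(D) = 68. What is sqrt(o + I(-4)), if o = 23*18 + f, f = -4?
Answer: sqrt(478) ≈ 21.863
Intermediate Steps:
o = 410 (o = 23*18 - 4 = 414 - 4 = 410)
sqrt(o + I(-4)) = sqrt(410 + 68) = sqrt(478)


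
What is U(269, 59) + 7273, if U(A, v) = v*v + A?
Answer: 11023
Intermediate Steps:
U(A, v) = A + v² (U(A, v) = v² + A = A + v²)
U(269, 59) + 7273 = (269 + 59²) + 7273 = (269 + 3481) + 7273 = 3750 + 7273 = 11023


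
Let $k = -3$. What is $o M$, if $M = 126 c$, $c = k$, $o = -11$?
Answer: $4158$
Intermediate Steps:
$c = -3$
$M = -378$ ($M = 126 \left(-3\right) = -378$)
$o M = \left(-11\right) \left(-378\right) = 4158$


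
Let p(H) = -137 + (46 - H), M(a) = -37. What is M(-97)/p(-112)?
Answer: -37/21 ≈ -1.7619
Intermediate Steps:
p(H) = -91 - H
M(-97)/p(-112) = -37/(-91 - 1*(-112)) = -37/(-91 + 112) = -37/21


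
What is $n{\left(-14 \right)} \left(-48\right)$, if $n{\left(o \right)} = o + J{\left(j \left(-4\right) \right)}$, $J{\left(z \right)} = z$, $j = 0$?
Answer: $672$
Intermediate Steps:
$n{\left(o \right)} = o$ ($n{\left(o \right)} = o + 0 \left(-4\right) = o + 0 = o$)
$n{\left(-14 \right)} \left(-48\right) = \left(-14\right) \left(-48\right) = 672$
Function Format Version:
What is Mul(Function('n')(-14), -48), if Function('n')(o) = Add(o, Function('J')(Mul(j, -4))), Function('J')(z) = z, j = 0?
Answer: 672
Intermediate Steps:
Function('n')(o) = o (Function('n')(o) = Add(o, Mul(0, -4)) = Add(o, 0) = o)
Mul(Function('n')(-14), -48) = Mul(-14, -48) = 672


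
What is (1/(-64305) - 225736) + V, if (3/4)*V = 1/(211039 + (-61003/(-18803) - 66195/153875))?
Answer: -590905499763395088811141/2617683930517179105 ≈ -2.2574e+5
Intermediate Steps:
V = 2314649300/366365840520249 (V = 4/(3*(211039 + (-61003/(-18803) - 66195/153875))) = 4/(3*(211039 + (-61003*(-1/18803) - 66195*1/153875))) = 4/(3*(211039 + (61003/18803 - 13239/30775))) = 4/(3*(211039 + 1628434408/578662325)) = 4/(3*(122121946840083/578662325)) = (4/3)*(578662325/122121946840083) = 2314649300/366365840520249 ≈ 6.3179e-6)
(1/(-64305) - 225736) + V = (1/(-64305) - 225736) + 2314649300/366365840520249 = (-1/64305 - 225736) + 2314649300/366365840520249 = -14515953481/64305 + 2314649300/366365840520249 = -590905499763395088811141/2617683930517179105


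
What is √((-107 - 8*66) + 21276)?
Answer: √20641 ≈ 143.67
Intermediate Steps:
√((-107 - 8*66) + 21276) = √((-107 - 528) + 21276) = √(-635 + 21276) = √20641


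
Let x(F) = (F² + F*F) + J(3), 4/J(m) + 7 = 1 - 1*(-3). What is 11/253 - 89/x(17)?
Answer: -4411/39790 ≈ -0.11086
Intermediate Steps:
J(m) = -4/3 (J(m) = 4/(-7 + (1 - 1*(-3))) = 4/(-7 + (1 + 3)) = 4/(-7 + 4) = 4/(-3) = 4*(-⅓) = -4/3)
x(F) = -4/3 + 2*F² (x(F) = (F² + F*F) - 4/3 = (F² + F²) - 4/3 = 2*F² - 4/3 = -4/3 + 2*F²)
11/253 - 89/x(17) = 11/253 - 89/(-4/3 + 2*17²) = 11*(1/253) - 89/(-4/3 + 2*289) = 1/23 - 89/(-4/3 + 578) = 1/23 - 89/1730/3 = 1/23 - 89*3/1730 = 1/23 - 267/1730 = -4411/39790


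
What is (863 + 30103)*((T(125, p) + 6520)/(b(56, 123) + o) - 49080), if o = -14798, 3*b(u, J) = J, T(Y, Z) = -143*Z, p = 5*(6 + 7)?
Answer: -7475923042770/4919 ≈ -1.5198e+9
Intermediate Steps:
p = 65 (p = 5*13 = 65)
b(u, J) = J/3
(863 + 30103)*((T(125, p) + 6520)/(b(56, 123) + o) - 49080) = (863 + 30103)*((-143*65 + 6520)/((1/3)*123 - 14798) - 49080) = 30966*((-9295 + 6520)/(41 - 14798) - 49080) = 30966*(-2775/(-14757) - 49080) = 30966*(-2775*(-1/14757) - 49080) = 30966*(925/4919 - 49080) = 30966*(-241423595/4919) = -7475923042770/4919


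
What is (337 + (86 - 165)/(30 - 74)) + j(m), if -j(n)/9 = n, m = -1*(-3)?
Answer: 13719/44 ≈ 311.80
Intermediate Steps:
m = 3
j(n) = -9*n
(337 + (86 - 165)/(30 - 74)) + j(m) = (337 + (86 - 165)/(30 - 74)) - 9*3 = (337 - 79/(-44)) - 27 = (337 - 79*(-1/44)) - 27 = (337 + 79/44) - 27 = 14907/44 - 27 = 13719/44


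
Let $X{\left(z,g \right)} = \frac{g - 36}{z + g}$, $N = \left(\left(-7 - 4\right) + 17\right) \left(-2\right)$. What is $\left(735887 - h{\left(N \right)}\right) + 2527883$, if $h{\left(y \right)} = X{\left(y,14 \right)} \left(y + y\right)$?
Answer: $3263506$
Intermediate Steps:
$N = -12$ ($N = \left(\left(-7 - 4\right) + 17\right) \left(-2\right) = \left(-11 + 17\right) \left(-2\right) = 6 \left(-2\right) = -12$)
$X{\left(z,g \right)} = \frac{-36 + g}{g + z}$
$h{\left(y \right)} = - \frac{44 y}{14 + y}$ ($h{\left(y \right)} = \frac{-36 + 14}{14 + y} \left(y + y\right) = \frac{1}{14 + y} \left(-22\right) 2 y = - \frac{22}{14 + y} 2 y = - \frac{44 y}{14 + y}$)
$\left(735887 - h{\left(N \right)}\right) + 2527883 = \left(735887 - \left(-44\right) \left(-12\right) \frac{1}{14 - 12}\right) + 2527883 = \left(735887 - \left(-44\right) \left(-12\right) \frac{1}{2}\right) + 2527883 = \left(735887 - 264\right) + 2527883 = 735623 + 2527883 = 3263506$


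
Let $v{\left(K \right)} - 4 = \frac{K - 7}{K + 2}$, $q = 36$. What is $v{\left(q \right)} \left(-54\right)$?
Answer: $- \frac{4887}{19} \approx -257.21$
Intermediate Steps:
$v{\left(K \right)} = 4 + \frac{-7 + K}{2 + K}$ ($v{\left(K \right)} = 4 + \frac{K - 7}{K + 2} = 4 + \frac{-7 + K}{2 + K}$)
$v{\left(q \right)} \left(-54\right) = \frac{1 + 5 \cdot 36}{2 + 36} \left(-54\right) = \frac{1 + 180}{38} \left(-54\right) = \frac{1}{38} \cdot 181 \left(-54\right) = \frac{181}{38} \left(-54\right) = - \frac{4887}{19}$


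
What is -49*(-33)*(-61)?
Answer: -98637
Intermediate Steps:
-49*(-33)*(-61) = 1617*(-61) = -98637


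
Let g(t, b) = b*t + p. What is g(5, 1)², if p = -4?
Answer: 1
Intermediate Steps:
g(t, b) = -4 + b*t (g(t, b) = b*t - 4 = -4 + b*t)
g(5, 1)² = (-4 + 1*5)² = (-4 + 5)² = 1² = 1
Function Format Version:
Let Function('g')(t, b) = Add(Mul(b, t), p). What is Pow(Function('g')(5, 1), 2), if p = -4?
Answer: 1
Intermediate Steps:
Function('g')(t, b) = Add(-4, Mul(b, t)) (Function('g')(t, b) = Add(Mul(b, t), -4) = Add(-4, Mul(b, t)))
Pow(Function('g')(5, 1), 2) = Pow(Add(-4, Mul(1, 5)), 2) = Pow(Add(-4, 5), 2) = Pow(1, 2) = 1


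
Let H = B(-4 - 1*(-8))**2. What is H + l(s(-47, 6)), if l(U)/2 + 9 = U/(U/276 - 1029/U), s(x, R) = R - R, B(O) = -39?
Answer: 1503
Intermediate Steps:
s(x, R) = 0
l(U) = -18 + 2*U/(-1029/U + U/276) (l(U) = -18 + 2*(U/(U/276 - 1029/U)) = -18 + 2*(U/(-1029/U + U/276)) = -18 + 2*U/(-1029/U + U/276))
H = 1521 (H = (-39)**2 = 1521)
H + l(s(-47, 6)) = 1521 + 6*(852012 + 89*0**2)/(-284004 + 0**2) = 1521 + 6*(852012 + 89*0)/(-284004 + 0) = 1521 + 6*(852012 + 0)/(-284004) = 1521 + 6*(-1/284004)*852012 = 1521 - 18 = 1503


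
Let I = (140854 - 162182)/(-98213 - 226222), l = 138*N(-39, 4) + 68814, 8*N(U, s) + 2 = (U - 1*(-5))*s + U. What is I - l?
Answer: -1984657451/30180 ≈ -65761.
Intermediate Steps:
N(U, s) = -¼ + U/8 + s*(5 + U)/8 (N(U, s) = -¼ + ((U - 1*(-5))*s + U)/8 = -¼ + ((U + 5)*s + U)/8 = -¼ + ((5 + U)*s + U)/8 = -¼ + (s*(5 + U) + U)/8 = -¼ + (U + s*(5 + U))/8 = -¼ + (U/8 + s*(5 + U)/8) = -¼ + U/8 + s*(5 + U)/8)
l = 263043/4 (l = 138*(-¼ + (⅛)*(-39) + (5/8)*4 + (⅛)*(-39)*4) + 68814 = 138*(-¼ - 39/8 + 5/2 - 39/2) + 68814 = 138*(-177/8) + 68814 = -12213/4 + 68814 = 263043/4 ≈ 65761.)
I = 496/7545 (I = -21328/(-324435) = -21328*(-1/324435) = 496/7545 ≈ 0.065739)
I - l = 496/7545 - 1*263043/4 = 496/7545 - 263043/4 = -1984657451/30180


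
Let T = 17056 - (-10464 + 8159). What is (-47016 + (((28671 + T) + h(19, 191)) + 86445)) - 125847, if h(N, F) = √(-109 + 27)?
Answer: -38386 + I*√82 ≈ -38386.0 + 9.0554*I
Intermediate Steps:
h(N, F) = I*√82 (h(N, F) = √(-82) = I*√82)
T = 19361 (T = 17056 - 1*(-2305) = 17056 + 2305 = 19361)
(-47016 + (((28671 + T) + h(19, 191)) + 86445)) - 125847 = (-47016 + (((28671 + 19361) + I*√82) + 86445)) - 125847 = (-47016 + ((48032 + I*√82) + 86445)) - 125847 = (-47016 + (134477 + I*√82)) - 125847 = (87461 + I*√82) - 125847 = -38386 + I*√82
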